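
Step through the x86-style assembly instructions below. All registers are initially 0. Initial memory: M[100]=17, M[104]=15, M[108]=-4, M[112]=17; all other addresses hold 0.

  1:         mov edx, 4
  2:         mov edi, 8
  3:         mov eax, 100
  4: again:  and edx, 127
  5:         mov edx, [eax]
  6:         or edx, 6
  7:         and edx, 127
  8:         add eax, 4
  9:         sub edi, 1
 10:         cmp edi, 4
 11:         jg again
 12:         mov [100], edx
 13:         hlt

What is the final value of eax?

116

edx=4
edi=8
eax=100
edx=4&127=4
edx=M[100]=17
edx=17|6=23
edx=23&127=23
eax=100+4=104
edi=8-1=7
cmp edi, 4  (cmp 7,4)
jg again: taken
edx=23&127=23
edx=M[104]=15
edx=15|6=15
edx=15&127=15
eax=104+4=108
edi=7-1=6
cmp edi, 4  (cmp 6,4)
jg again: taken
edx=15&127=15
edx=M[108]=-4
edx=(-4)|6=-2
edx=(-2)&127=126
eax=108+4=112
edi=6-1=5
cmp edi, 4  (cmp 5,4)
jg again: taken
edx=126&127=126
edx=M[112]=17
edx=17|6=23
edx=23&127=23
eax=112+4=116
edi=5-1=4
cmp edi, 4  (cmp 4,4)
jg again: not taken
mov [100], edx → M[100]=23
halt.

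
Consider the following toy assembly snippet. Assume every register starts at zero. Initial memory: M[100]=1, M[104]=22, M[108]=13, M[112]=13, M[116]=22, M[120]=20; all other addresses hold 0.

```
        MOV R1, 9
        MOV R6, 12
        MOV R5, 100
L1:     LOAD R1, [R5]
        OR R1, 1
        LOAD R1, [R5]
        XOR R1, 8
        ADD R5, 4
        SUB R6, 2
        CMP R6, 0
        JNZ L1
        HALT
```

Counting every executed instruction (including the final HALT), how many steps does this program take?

52

MOV R1, 9 → R1=9
MOV R6, 12 → R6=12
MOV R5, 100 → R5=100
LOAD R1, [R5] → R1=M[100]=1
OR R1, 1 → R1=1|1=1
LOAD R1, [R5] → R1=M[100]=1
XOR R1, 8 → R1=1^8=9
ADD R5, 4 → R5=100+4=104
SUB R6, 2 → R6=12-2=10
CMP R6, 0  (cmp 10,0)
JNZ L1: taken
LOAD R1, [R5] → R1=M[104]=22
OR R1, 1 → R1=22|1=23
LOAD R1, [R5] → R1=M[104]=22
XOR R1, 8 → R1=22^8=30
ADD R5, 4 → R5=104+4=108
SUB R6, 2 → R6=10-2=8
CMP R6, 0  (cmp 8,0)
JNZ L1: taken
LOAD R1, [R5] → R1=M[108]=13
OR R1, 1 → R1=13|1=13
LOAD R1, [R5] → R1=M[108]=13
XOR R1, 8 → R1=13^8=5
ADD R5, 4 → R5=108+4=112
SUB R6, 2 → R6=8-2=6
CMP R6, 0  (cmp 6,0)
JNZ L1: taken
LOAD R1, [R5] → R1=M[112]=13
OR R1, 1 → R1=13|1=13
LOAD R1, [R5] → R1=M[112]=13
XOR R1, 8 → R1=13^8=5
ADD R5, 4 → R5=112+4=116
SUB R6, 2 → R6=6-2=4
CMP R6, 0  (cmp 4,0)
JNZ L1: taken
LOAD R1, [R5] → R1=M[116]=22
OR R1, 1 → R1=22|1=23
LOAD R1, [R5] → R1=M[116]=22
XOR R1, 8 → R1=22^8=30
ADD R5, 4 → R5=116+4=120
SUB R6, 2 → R6=4-2=2
CMP R6, 0  (cmp 2,0)
JNZ L1: taken
LOAD R1, [R5] → R1=M[120]=20
OR R1, 1 → R1=20|1=21
LOAD R1, [R5] → R1=M[120]=20
XOR R1, 8 → R1=20^8=28
ADD R5, 4 → R5=120+4=124
SUB R6, 2 → R6=2-2=0
CMP R6, 0  (cmp 0,0)
JNZ L1: not taken
halt.
Total executed instructions: 52.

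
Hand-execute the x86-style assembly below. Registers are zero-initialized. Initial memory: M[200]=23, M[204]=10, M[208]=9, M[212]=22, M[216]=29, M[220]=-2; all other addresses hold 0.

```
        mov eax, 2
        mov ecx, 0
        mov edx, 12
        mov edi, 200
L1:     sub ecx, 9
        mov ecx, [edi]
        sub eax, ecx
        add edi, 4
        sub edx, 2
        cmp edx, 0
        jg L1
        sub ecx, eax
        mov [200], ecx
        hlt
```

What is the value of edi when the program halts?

224

eax=2
ecx=0
edx=12
edi=200
ecx=0-9=-9
ecx=M[200]=23
eax=2-23=-21
edi=200+4=204
edx=12-2=10
cmp edx, 0  (cmp 10,0)
jg L1: taken
ecx=23-9=14
ecx=M[204]=10
eax=(-21)-10=-31
edi=204+4=208
edx=10-2=8
cmp edx, 0  (cmp 8,0)
jg L1: taken
ecx=10-9=1
ecx=M[208]=9
eax=(-31)-9=-40
edi=208+4=212
edx=8-2=6
cmp edx, 0  (cmp 6,0)
jg L1: taken
ecx=9-9=0
ecx=M[212]=22
eax=(-40)-22=-62
edi=212+4=216
edx=6-2=4
cmp edx, 0  (cmp 4,0)
jg L1: taken
ecx=22-9=13
ecx=M[216]=29
eax=(-62)-29=-91
edi=216+4=220
edx=4-2=2
cmp edx, 0  (cmp 2,0)
jg L1: taken
ecx=29-9=20
ecx=M[220]=-2
eax=(-91)-(-2)=-89
edi=220+4=224
edx=2-2=0
cmp edx, 0  (cmp 0,0)
jg L1: not taken
ecx=(-2)-(-89)=87
mov [200], ecx → M[200]=87
halt.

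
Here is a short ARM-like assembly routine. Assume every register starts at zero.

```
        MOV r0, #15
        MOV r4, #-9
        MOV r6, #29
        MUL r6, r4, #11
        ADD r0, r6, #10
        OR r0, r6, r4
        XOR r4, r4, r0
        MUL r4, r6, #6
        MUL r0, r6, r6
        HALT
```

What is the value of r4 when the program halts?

r0=15
r4=-9
r6=29
r6=(-9)*11=-99
r0=(-99)+10=-89
r0=(-99)|(-9)=-1
r4=(-9)^(-1)=8
r4=(-99)*6=-594
r0=(-99)*(-99)=9801
halt.

-594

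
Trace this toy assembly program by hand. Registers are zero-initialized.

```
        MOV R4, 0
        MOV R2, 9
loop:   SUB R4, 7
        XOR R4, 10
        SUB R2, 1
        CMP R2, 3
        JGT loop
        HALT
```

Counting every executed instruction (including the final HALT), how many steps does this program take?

after MOV R4, 0: R4=0
after MOV R2, 9: R2=9
after SUB R4, 7: R4=0-7=-7
after XOR R4, 10: R4=(-7)^10=-13
after SUB R2, 1: R2=9-1=8
CMP R2, 3  (cmp 8,3)
JGT loop: taken
after SUB R4, 7: R4=(-13)-7=-20
after XOR R4, 10: R4=(-20)^10=-26
after SUB R2, 1: R2=8-1=7
CMP R2, 3  (cmp 7,3)
JGT loop: taken
after SUB R4, 7: R4=(-26)-7=-33
after XOR R4, 10: R4=(-33)^10=-43
after SUB R2, 1: R2=7-1=6
CMP R2, 3  (cmp 6,3)
JGT loop: taken
after SUB R4, 7: R4=(-43)-7=-50
after XOR R4, 10: R4=(-50)^10=-60
after SUB R2, 1: R2=6-1=5
CMP R2, 3  (cmp 5,3)
JGT loop: taken
after SUB R4, 7: R4=(-60)-7=-67
after XOR R4, 10: R4=(-67)^10=-73
after SUB R2, 1: R2=5-1=4
CMP R2, 3  (cmp 4,3)
JGT loop: taken
after SUB R4, 7: R4=(-73)-7=-80
after XOR R4, 10: R4=(-80)^10=-70
after SUB R2, 1: R2=4-1=3
CMP R2, 3  (cmp 3,3)
JGT loop: not taken
halt.
Total executed instructions: 33.

33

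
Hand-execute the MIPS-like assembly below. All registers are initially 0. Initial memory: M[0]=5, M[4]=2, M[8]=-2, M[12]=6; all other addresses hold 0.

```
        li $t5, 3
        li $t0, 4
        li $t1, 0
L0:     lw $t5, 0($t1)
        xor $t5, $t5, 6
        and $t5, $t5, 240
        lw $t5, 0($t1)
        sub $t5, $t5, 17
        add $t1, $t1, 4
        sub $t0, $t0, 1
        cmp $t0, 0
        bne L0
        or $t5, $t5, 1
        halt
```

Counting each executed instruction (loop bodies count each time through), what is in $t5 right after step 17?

-15

li $t5, 3 → $t5=3
li $t0, 4 → $t0=4
li $t1, 0 → $t1=0
lw $t5, 0($t1) → $t5=M[0]=5
xor $t5, $t5, 6 → $t5=5^6=3
and $t5, $t5, 240 → $t5=3&240=0
lw $t5, 0($t1) → $t5=M[0]=5
sub $t5, $t5, 17 → $t5=5-17=-12
add $t1, $t1, 4 → $t1=0+4=4
sub $t0, $t0, 1 → $t0=4-1=3
cmp $t0, 0  (cmp 3,0)
bne L0: taken
lw $t5, 0($t1) → $t5=M[4]=2
xor $t5, $t5, 6 → $t5=2^6=4
and $t5, $t5, 240 → $t5=4&240=0
lw $t5, 0($t1) → $t5=M[4]=2
sub $t5, $t5, 17 → $t5=2-17=-15
After step 17: $t5 = -15.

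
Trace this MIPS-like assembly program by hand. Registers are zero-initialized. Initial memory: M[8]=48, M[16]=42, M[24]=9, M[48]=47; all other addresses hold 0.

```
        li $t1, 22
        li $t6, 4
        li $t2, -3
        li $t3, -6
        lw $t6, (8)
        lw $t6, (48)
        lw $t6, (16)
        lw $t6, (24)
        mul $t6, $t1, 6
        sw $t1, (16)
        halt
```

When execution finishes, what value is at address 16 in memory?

$t1=22
$t6=4
$t2=-3
$t3=-6
$t6=M[8]=48
$t6=M[48]=47
$t6=M[16]=42
$t6=M[24]=9
$t6=22*6=132
sw $t1, (16) → M[16]=22
halt.

22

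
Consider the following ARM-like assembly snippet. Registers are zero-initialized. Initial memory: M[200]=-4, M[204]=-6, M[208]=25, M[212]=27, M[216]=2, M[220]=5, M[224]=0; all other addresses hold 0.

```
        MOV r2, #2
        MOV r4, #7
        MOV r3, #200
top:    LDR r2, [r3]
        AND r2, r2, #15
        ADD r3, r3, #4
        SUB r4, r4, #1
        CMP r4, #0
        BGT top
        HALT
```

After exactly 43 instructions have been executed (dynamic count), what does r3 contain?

228

after MOV r2, #2: r2=2
after MOV r4, #7: r4=7
after MOV r3, #200: r3=200
after LDR r2, [r3]: r2=M[200]=-4
after AND r2, r2, #15: r2=(-4)&15=12
after ADD r3, r3, #4: r3=200+4=204
after SUB r4, r4, #1: r4=7-1=6
CMP r4, #0  (cmp 6,0)
BGT top: taken
after LDR r2, [r3]: r2=M[204]=-6
after AND r2, r2, #15: r2=(-6)&15=10
after ADD r3, r3, #4: r3=204+4=208
after SUB r4, r4, #1: r4=6-1=5
CMP r4, #0  (cmp 5,0)
BGT top: taken
after LDR r2, [r3]: r2=M[208]=25
after AND r2, r2, #15: r2=25&15=9
after ADD r3, r3, #4: r3=208+4=212
after SUB r4, r4, #1: r4=5-1=4
CMP r4, #0  (cmp 4,0)
BGT top: taken
after LDR r2, [r3]: r2=M[212]=27
after AND r2, r2, #15: r2=27&15=11
after ADD r3, r3, #4: r3=212+4=216
after SUB r4, r4, #1: r4=4-1=3
CMP r4, #0  (cmp 3,0)
BGT top: taken
after LDR r2, [r3]: r2=M[216]=2
after AND r2, r2, #15: r2=2&15=2
after ADD r3, r3, #4: r3=216+4=220
after SUB r4, r4, #1: r4=3-1=2
CMP r4, #0  (cmp 2,0)
BGT top: taken
after LDR r2, [r3]: r2=M[220]=5
after AND r2, r2, #15: r2=5&15=5
after ADD r3, r3, #4: r3=220+4=224
after SUB r4, r4, #1: r4=2-1=1
CMP r4, #0  (cmp 1,0)
BGT top: taken
after LDR r2, [r3]: r2=M[224]=0
after AND r2, r2, #15: r2=0&15=0
after ADD r3, r3, #4: r3=224+4=228
after SUB r4, r4, #1: r4=1-1=0
After step 43: r3 = 228.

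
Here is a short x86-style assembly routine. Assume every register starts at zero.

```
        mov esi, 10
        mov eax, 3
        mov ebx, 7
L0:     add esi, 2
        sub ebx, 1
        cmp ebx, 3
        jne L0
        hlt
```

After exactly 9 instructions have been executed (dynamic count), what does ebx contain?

5

mov esi, 10 → esi=10
mov eax, 3 → eax=3
mov ebx, 7 → ebx=7
add esi, 2 → esi=10+2=12
sub ebx, 1 → ebx=7-1=6
cmp ebx, 3  (cmp 6,3)
jne L0: taken
add esi, 2 → esi=12+2=14
sub ebx, 1 → ebx=6-1=5
After step 9: ebx = 5.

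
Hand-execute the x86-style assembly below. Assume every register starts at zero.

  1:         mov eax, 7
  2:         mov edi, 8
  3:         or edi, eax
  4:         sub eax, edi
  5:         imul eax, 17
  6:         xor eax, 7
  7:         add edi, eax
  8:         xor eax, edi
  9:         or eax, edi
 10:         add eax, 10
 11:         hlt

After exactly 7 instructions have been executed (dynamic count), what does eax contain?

-129

after mov eax, 7: eax=7
after mov edi, 8: edi=8
after or edi, eax: edi=8|7=15
after sub eax, edi: eax=7-15=-8
after imul eax, 17: eax=(-8)*17=-136
after xor eax, 7: eax=(-136)^7=-129
after add edi, eax: edi=15+(-129)=-114
After step 7: eax = -129.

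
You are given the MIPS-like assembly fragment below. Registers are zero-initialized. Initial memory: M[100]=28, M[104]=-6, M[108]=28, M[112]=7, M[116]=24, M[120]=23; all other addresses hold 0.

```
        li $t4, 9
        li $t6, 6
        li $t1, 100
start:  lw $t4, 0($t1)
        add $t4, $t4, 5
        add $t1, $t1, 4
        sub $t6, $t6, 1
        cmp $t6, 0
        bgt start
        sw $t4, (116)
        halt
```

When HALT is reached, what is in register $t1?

124

$t4=9
$t6=6
$t1=100
$t4=M[100]=28
$t4=28+5=33
$t1=100+4=104
$t6=6-1=5
cmp $t6, 0  (cmp 5,0)
bgt start: taken
$t4=M[104]=-6
$t4=(-6)+5=-1
$t1=104+4=108
$t6=5-1=4
cmp $t6, 0  (cmp 4,0)
bgt start: taken
$t4=M[108]=28
$t4=28+5=33
$t1=108+4=112
$t6=4-1=3
cmp $t6, 0  (cmp 3,0)
bgt start: taken
$t4=M[112]=7
$t4=7+5=12
$t1=112+4=116
$t6=3-1=2
cmp $t6, 0  (cmp 2,0)
bgt start: taken
$t4=M[116]=24
$t4=24+5=29
$t1=116+4=120
$t6=2-1=1
cmp $t6, 0  (cmp 1,0)
bgt start: taken
$t4=M[120]=23
$t4=23+5=28
$t1=120+4=124
$t6=1-1=0
cmp $t6, 0  (cmp 0,0)
bgt start: not taken
sw $t4, (116) → M[116]=28
halt.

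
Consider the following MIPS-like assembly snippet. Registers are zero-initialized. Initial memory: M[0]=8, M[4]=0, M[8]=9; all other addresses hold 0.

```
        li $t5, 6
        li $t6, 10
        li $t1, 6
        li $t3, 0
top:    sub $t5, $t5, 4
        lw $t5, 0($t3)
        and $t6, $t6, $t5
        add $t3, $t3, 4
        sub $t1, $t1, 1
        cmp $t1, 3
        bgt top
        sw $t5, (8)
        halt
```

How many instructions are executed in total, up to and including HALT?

$t5=6
$t6=10
$t1=6
$t3=0
$t5=6-4=2
$t5=M[0]=8
$t6=10&8=8
$t3=0+4=4
$t1=6-1=5
cmp $t1, 3  (cmp 5,3)
bgt top: taken
$t5=8-4=4
$t5=M[4]=0
$t6=8&0=0
$t3=4+4=8
$t1=5-1=4
cmp $t1, 3  (cmp 4,3)
bgt top: taken
$t5=0-4=-4
$t5=M[8]=9
$t6=0&9=0
$t3=8+4=12
$t1=4-1=3
cmp $t1, 3  (cmp 3,3)
bgt top: not taken
sw $t5, (8) → M[8]=9
halt.
Total executed instructions: 27.

27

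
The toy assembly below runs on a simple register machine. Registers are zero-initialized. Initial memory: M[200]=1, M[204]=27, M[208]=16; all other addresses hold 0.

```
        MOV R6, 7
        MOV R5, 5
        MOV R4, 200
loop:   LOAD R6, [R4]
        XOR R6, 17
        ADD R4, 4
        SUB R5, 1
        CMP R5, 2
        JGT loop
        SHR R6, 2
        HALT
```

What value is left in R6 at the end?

0

MOV R6, 7 → R6=7
MOV R5, 5 → R5=5
MOV R4, 200 → R4=200
LOAD R6, [R4] → R6=M[200]=1
XOR R6, 17 → R6=1^17=16
ADD R4, 4 → R4=200+4=204
SUB R5, 1 → R5=5-1=4
CMP R5, 2  (cmp 4,2)
JGT loop: taken
LOAD R6, [R4] → R6=M[204]=27
XOR R6, 17 → R6=27^17=10
ADD R4, 4 → R4=204+4=208
SUB R5, 1 → R5=4-1=3
CMP R5, 2  (cmp 3,2)
JGT loop: taken
LOAD R6, [R4] → R6=M[208]=16
XOR R6, 17 → R6=16^17=1
ADD R4, 4 → R4=208+4=212
SUB R5, 1 → R5=3-1=2
CMP R5, 2  (cmp 2,2)
JGT loop: not taken
SHR R6, 2 → R6=1>>2=0
halt.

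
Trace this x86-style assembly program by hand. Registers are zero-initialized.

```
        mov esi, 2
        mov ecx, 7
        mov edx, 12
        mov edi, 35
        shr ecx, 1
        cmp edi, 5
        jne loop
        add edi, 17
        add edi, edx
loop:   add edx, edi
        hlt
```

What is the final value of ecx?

mov esi, 2 → esi=2
mov ecx, 7 → ecx=7
mov edx, 12 → edx=12
mov edi, 35 → edi=35
shr ecx, 1 → ecx=7>>1=3
cmp edi, 5  (cmp 35,5)
jne loop: taken
add edx, edi → edx=12+35=47
halt.

3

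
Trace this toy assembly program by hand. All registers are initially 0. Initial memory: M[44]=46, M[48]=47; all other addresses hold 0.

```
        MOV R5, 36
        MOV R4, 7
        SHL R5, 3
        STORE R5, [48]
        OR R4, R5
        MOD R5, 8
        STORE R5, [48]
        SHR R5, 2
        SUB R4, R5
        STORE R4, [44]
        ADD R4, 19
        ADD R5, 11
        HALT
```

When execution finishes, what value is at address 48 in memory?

0

MOV R5, 36 → R5=36
MOV R4, 7 → R4=7
SHL R5, 3 → R5=36<<3=288
STORE R5, [48] → M[48]=288
OR R4, R5 → R4=7|288=295
MOD R5, 8 → R5=288%8=0
STORE R5, [48] → M[48]=0
SHR R5, 2 → R5=0>>2=0
SUB R4, R5 → R4=295-0=295
STORE R4, [44] → M[44]=295
ADD R4, 19 → R4=295+19=314
ADD R5, 11 → R5=0+11=11
halt.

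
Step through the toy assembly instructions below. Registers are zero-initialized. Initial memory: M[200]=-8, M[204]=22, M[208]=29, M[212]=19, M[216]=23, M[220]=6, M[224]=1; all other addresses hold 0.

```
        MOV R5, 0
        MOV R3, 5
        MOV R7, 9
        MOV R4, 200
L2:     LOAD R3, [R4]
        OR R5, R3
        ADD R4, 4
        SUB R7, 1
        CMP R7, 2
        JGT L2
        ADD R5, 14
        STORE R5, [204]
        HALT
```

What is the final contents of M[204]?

13

R5=0
R3=5
R7=9
R4=200
R3=M[200]=-8
R5=0|(-8)=-8
R4=200+4=204
R7=9-1=8
CMP R7, 2  (cmp 8,2)
JGT L2: taken
R3=M[204]=22
R5=(-8)|22=-2
R4=204+4=208
R7=8-1=7
CMP R7, 2  (cmp 7,2)
JGT L2: taken
R3=M[208]=29
R5=(-2)|29=-1
R4=208+4=212
R7=7-1=6
CMP R7, 2  (cmp 6,2)
JGT L2: taken
R3=M[212]=19
R5=(-1)|19=-1
R4=212+4=216
R7=6-1=5
CMP R7, 2  (cmp 5,2)
JGT L2: taken
R3=M[216]=23
R5=(-1)|23=-1
R4=216+4=220
R7=5-1=4
CMP R7, 2  (cmp 4,2)
JGT L2: taken
R3=M[220]=6
R5=(-1)|6=-1
R4=220+4=224
R7=4-1=3
CMP R7, 2  (cmp 3,2)
JGT L2: taken
R3=M[224]=1
R5=(-1)|1=-1
R4=224+4=228
R7=3-1=2
CMP R7, 2  (cmp 2,2)
JGT L2: not taken
R5=(-1)+14=13
STORE R5, [204] → M[204]=13
halt.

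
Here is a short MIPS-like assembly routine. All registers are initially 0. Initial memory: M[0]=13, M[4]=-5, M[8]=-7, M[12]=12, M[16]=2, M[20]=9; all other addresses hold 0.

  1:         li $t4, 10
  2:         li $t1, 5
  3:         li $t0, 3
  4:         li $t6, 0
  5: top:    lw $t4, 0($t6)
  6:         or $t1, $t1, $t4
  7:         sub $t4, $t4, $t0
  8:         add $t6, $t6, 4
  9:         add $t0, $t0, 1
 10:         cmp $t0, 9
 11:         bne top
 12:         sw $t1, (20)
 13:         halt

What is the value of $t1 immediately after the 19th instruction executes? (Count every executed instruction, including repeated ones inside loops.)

-1

$t4=10
$t1=5
$t0=3
$t6=0
$t4=M[0]=13
$t1=5|13=13
$t4=13-3=10
$t6=0+4=4
$t0=3+1=4
cmp $t0, 9  (cmp 4,9)
bne top: taken
$t4=M[4]=-5
$t1=13|(-5)=-1
$t4=(-5)-4=-9
$t6=4+4=8
$t0=4+1=5
cmp $t0, 9  (cmp 5,9)
bne top: taken
$t4=M[8]=-7
After step 19: $t1 = -1.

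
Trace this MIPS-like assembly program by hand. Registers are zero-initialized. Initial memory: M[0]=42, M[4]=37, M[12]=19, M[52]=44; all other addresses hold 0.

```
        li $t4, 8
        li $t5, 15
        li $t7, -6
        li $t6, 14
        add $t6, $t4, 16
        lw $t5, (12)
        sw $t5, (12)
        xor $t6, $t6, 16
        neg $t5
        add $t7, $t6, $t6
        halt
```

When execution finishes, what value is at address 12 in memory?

li $t4, 8 → $t4=8
li $t5, 15 → $t5=15
li $t7, -6 → $t7=-6
li $t6, 14 → $t6=14
add $t6, $t4, 16 → $t6=8+16=24
lw $t5, (12) → $t5=M[12]=19
sw $t5, (12) → M[12]=19
xor $t6, $t6, 16 → $t6=24^16=8
neg $t5 → $t5=-(19)=-19
add $t7, $t6, $t6 → $t7=8+8=16
halt.

19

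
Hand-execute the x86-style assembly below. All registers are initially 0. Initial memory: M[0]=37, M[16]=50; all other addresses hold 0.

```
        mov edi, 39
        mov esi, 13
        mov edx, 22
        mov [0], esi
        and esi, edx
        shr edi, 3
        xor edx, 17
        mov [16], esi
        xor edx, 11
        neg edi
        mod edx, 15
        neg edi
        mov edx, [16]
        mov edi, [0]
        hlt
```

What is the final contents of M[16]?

mov edi, 39 → edi=39
mov esi, 13 → esi=13
mov edx, 22 → edx=22
mov [0], esi → M[0]=13
and esi, edx → esi=13&22=4
shr edi, 3 → edi=39>>3=4
xor edx, 17 → edx=22^17=7
mov [16], esi → M[16]=4
xor edx, 11 → edx=7^11=12
neg edi → edi=-(4)=-4
mod edx, 15 → edx=12%15=12
neg edi → edi=-(-4)=4
mov edx, [16] → edx=M[16]=4
mov edi, [0] → edi=M[0]=13
halt.

4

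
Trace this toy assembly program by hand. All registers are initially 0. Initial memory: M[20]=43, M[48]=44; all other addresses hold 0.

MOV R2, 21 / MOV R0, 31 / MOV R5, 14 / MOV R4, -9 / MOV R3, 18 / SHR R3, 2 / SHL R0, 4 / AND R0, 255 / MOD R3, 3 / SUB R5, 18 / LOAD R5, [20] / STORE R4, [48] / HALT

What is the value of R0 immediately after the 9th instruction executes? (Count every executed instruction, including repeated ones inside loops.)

after MOV R2, 21: R2=21
after MOV R0, 31: R0=31
after MOV R5, 14: R5=14
after MOV R4, -9: R4=-9
after MOV R3, 18: R3=18
after SHR R3, 2: R3=18>>2=4
after SHL R0, 4: R0=31<<4=496
after AND R0, 255: R0=496&255=240
after MOD R3, 3: R3=4%3=1
After step 9: R0 = 240.

240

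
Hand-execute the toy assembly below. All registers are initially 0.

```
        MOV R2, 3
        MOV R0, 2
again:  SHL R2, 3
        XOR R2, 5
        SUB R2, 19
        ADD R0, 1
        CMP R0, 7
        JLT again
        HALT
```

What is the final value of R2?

R2=3
R0=2
R2=3<<3=24
R2=24^5=29
R2=29-19=10
R0=2+1=3
CMP R0, 7  (cmp 3,7)
JLT again: taken
R2=10<<3=80
R2=80^5=85
R2=85-19=66
R0=3+1=4
CMP R0, 7  (cmp 4,7)
JLT again: taken
R2=66<<3=528
R2=528^5=533
R2=533-19=514
R0=4+1=5
CMP R0, 7  (cmp 5,7)
JLT again: taken
R2=514<<3=4112
R2=4112^5=4117
R2=4117-19=4098
R0=5+1=6
CMP R0, 7  (cmp 6,7)
JLT again: taken
R2=4098<<3=32784
R2=32784^5=32789
R2=32789-19=32770
R0=6+1=7
CMP R0, 7  (cmp 7,7)
JLT again: not taken
halt.

32770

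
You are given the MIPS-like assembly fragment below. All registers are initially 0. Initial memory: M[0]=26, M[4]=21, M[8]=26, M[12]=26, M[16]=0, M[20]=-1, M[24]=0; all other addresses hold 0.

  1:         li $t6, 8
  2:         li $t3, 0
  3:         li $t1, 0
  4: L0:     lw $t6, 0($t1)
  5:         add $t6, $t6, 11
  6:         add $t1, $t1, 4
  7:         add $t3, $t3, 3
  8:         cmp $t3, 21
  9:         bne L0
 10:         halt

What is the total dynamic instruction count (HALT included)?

46

li $t6, 8 → $t6=8
li $t3, 0 → $t3=0
li $t1, 0 → $t1=0
lw $t6, 0($t1) → $t6=M[0]=26
add $t6, $t6, 11 → $t6=26+11=37
add $t1, $t1, 4 → $t1=0+4=4
add $t3, $t3, 3 → $t3=0+3=3
cmp $t3, 21  (cmp 3,21)
bne L0: taken
lw $t6, 0($t1) → $t6=M[4]=21
add $t6, $t6, 11 → $t6=21+11=32
add $t1, $t1, 4 → $t1=4+4=8
add $t3, $t3, 3 → $t3=3+3=6
cmp $t3, 21  (cmp 6,21)
bne L0: taken
lw $t6, 0($t1) → $t6=M[8]=26
add $t6, $t6, 11 → $t6=26+11=37
add $t1, $t1, 4 → $t1=8+4=12
add $t3, $t3, 3 → $t3=6+3=9
cmp $t3, 21  (cmp 9,21)
bne L0: taken
lw $t6, 0($t1) → $t6=M[12]=26
add $t6, $t6, 11 → $t6=26+11=37
add $t1, $t1, 4 → $t1=12+4=16
add $t3, $t3, 3 → $t3=9+3=12
cmp $t3, 21  (cmp 12,21)
bne L0: taken
lw $t6, 0($t1) → $t6=M[16]=0
add $t6, $t6, 11 → $t6=0+11=11
add $t1, $t1, 4 → $t1=16+4=20
add $t3, $t3, 3 → $t3=12+3=15
cmp $t3, 21  (cmp 15,21)
bne L0: taken
lw $t6, 0($t1) → $t6=M[20]=-1
add $t6, $t6, 11 → $t6=(-1)+11=10
add $t1, $t1, 4 → $t1=20+4=24
add $t3, $t3, 3 → $t3=15+3=18
cmp $t3, 21  (cmp 18,21)
bne L0: taken
lw $t6, 0($t1) → $t6=M[24]=0
add $t6, $t6, 11 → $t6=0+11=11
add $t1, $t1, 4 → $t1=24+4=28
add $t3, $t3, 3 → $t3=18+3=21
cmp $t3, 21  (cmp 21,21)
bne L0: not taken
halt.
Total executed instructions: 46.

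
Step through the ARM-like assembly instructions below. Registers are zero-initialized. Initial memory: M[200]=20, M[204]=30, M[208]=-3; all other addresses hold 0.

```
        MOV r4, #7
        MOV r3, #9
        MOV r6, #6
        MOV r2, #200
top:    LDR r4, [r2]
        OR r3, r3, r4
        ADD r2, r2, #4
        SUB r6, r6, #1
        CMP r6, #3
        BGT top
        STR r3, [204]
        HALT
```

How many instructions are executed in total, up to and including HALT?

after MOV r4, #7: r4=7
after MOV r3, #9: r3=9
after MOV r6, #6: r6=6
after MOV r2, #200: r2=200
after LDR r4, [r2]: r4=M[200]=20
after OR r3, r3, r4: r3=9|20=29
after ADD r2, r2, #4: r2=200+4=204
after SUB r6, r6, #1: r6=6-1=5
CMP r6, #3  (cmp 5,3)
BGT top: taken
after LDR r4, [r2]: r4=M[204]=30
after OR r3, r3, r4: r3=29|30=31
after ADD r2, r2, #4: r2=204+4=208
after SUB r6, r6, #1: r6=5-1=4
CMP r6, #3  (cmp 4,3)
BGT top: taken
after LDR r4, [r2]: r4=M[208]=-3
after OR r3, r3, r4: r3=31|(-3)=-1
after ADD r2, r2, #4: r2=208+4=212
after SUB r6, r6, #1: r6=4-1=3
CMP r6, #3  (cmp 3,3)
BGT top: not taken
STR r3, [204] → M[204]=-1
halt.
Total executed instructions: 24.

24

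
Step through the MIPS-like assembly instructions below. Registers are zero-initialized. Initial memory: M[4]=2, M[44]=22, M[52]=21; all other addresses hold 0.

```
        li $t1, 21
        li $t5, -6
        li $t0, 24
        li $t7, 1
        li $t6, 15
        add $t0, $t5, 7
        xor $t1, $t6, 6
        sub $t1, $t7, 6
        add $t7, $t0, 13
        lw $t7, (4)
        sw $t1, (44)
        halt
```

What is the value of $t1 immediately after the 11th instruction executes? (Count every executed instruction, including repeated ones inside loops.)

-5

$t1=21
$t5=-6
$t0=24
$t7=1
$t6=15
$t0=(-6)+7=1
$t1=15^6=9
$t1=1-6=-5
$t7=1+13=14
$t7=M[4]=2
sw $t1, (44) → M[44]=-5
After step 11: $t1 = -5.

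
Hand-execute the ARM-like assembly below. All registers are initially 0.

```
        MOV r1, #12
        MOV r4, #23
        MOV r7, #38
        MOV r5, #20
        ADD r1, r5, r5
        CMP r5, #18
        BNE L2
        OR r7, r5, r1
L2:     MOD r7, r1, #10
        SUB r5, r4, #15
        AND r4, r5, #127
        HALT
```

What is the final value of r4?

r1=12
r4=23
r7=38
r5=20
r1=20+20=40
CMP r5, #18  (cmp 20,18)
BNE L2: taken
r7=40%10=0
r5=23-15=8
r4=8&127=8
halt.

8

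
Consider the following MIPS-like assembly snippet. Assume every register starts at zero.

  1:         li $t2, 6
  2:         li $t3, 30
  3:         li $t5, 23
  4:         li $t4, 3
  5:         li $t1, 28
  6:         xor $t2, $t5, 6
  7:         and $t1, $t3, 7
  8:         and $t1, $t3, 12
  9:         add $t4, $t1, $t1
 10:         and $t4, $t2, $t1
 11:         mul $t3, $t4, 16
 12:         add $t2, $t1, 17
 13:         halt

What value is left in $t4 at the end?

0

$t2=6
$t3=30
$t5=23
$t4=3
$t1=28
$t2=23^6=17
$t1=30&7=6
$t1=30&12=12
$t4=12+12=24
$t4=17&12=0
$t3=0*16=0
$t2=12+17=29
halt.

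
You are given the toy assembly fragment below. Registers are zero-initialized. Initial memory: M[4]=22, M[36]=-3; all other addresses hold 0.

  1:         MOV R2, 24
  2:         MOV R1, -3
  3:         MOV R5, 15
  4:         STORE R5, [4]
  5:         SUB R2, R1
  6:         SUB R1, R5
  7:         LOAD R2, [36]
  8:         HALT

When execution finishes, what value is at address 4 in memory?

15

MOV R2, 24 → R2=24
MOV R1, -3 → R1=-3
MOV R5, 15 → R5=15
STORE R5, [4] → M[4]=15
SUB R2, R1 → R2=24-(-3)=27
SUB R1, R5 → R1=(-3)-15=-18
LOAD R2, [36] → R2=M[36]=-3
halt.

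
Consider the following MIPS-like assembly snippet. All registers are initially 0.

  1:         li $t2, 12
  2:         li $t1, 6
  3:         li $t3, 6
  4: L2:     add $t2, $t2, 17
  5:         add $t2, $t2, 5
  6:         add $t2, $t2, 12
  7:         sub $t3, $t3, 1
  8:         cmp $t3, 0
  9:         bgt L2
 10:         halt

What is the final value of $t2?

after li $t2, 12: $t2=12
after li $t1, 6: $t1=6
after li $t3, 6: $t3=6
after add $t2, $t2, 17: $t2=12+17=29
after add $t2, $t2, 5: $t2=29+5=34
after add $t2, $t2, 12: $t2=34+12=46
after sub $t3, $t3, 1: $t3=6-1=5
cmp $t3, 0  (cmp 5,0)
bgt L2: taken
after add $t2, $t2, 17: $t2=46+17=63
after add $t2, $t2, 5: $t2=63+5=68
after add $t2, $t2, 12: $t2=68+12=80
after sub $t3, $t3, 1: $t3=5-1=4
cmp $t3, 0  (cmp 4,0)
bgt L2: taken
after add $t2, $t2, 17: $t2=80+17=97
after add $t2, $t2, 5: $t2=97+5=102
after add $t2, $t2, 12: $t2=102+12=114
after sub $t3, $t3, 1: $t3=4-1=3
cmp $t3, 0  (cmp 3,0)
bgt L2: taken
after add $t2, $t2, 17: $t2=114+17=131
after add $t2, $t2, 5: $t2=131+5=136
after add $t2, $t2, 12: $t2=136+12=148
after sub $t3, $t3, 1: $t3=3-1=2
cmp $t3, 0  (cmp 2,0)
bgt L2: taken
after add $t2, $t2, 17: $t2=148+17=165
after add $t2, $t2, 5: $t2=165+5=170
after add $t2, $t2, 12: $t2=170+12=182
after sub $t3, $t3, 1: $t3=2-1=1
cmp $t3, 0  (cmp 1,0)
bgt L2: taken
after add $t2, $t2, 17: $t2=182+17=199
after add $t2, $t2, 5: $t2=199+5=204
after add $t2, $t2, 12: $t2=204+12=216
after sub $t3, $t3, 1: $t3=1-1=0
cmp $t3, 0  (cmp 0,0)
bgt L2: not taken
halt.

216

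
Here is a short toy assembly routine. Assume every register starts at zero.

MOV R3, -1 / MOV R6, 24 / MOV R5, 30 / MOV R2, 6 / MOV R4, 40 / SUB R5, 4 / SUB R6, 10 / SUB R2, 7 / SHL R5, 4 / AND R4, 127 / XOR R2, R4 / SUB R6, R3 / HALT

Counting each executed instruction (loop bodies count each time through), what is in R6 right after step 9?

after MOV R3, -1: R3=-1
after MOV R6, 24: R6=24
after MOV R5, 30: R5=30
after MOV R2, 6: R2=6
after MOV R4, 40: R4=40
after SUB R5, 4: R5=30-4=26
after SUB R6, 10: R6=24-10=14
after SUB R2, 7: R2=6-7=-1
after SHL R5, 4: R5=26<<4=416
After step 9: R6 = 14.

14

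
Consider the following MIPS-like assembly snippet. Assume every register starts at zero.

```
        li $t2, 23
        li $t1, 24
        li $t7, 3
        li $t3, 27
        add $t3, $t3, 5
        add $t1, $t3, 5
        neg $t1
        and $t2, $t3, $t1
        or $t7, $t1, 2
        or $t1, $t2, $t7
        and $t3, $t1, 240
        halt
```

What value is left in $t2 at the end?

0

$t2=23
$t1=24
$t7=3
$t3=27
$t3=27+5=32
$t1=32+5=37
$t1=-(37)=-37
$t2=32&(-37)=0
$t7=(-37)|2=-37
$t1=0|(-37)=-37
$t3=(-37)&240=208
halt.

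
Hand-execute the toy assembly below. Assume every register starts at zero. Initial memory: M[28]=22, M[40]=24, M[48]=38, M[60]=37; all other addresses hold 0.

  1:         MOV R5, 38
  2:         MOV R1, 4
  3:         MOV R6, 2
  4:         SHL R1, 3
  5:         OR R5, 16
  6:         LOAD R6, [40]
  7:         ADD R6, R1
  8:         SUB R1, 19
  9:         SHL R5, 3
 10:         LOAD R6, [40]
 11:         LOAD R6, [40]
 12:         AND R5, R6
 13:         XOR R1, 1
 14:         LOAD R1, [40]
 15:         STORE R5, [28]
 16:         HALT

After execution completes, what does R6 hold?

24

R5=38
R1=4
R6=2
R1=4<<3=32
R5=38|16=54
R6=M[40]=24
R6=24+32=56
R1=32-19=13
R5=54<<3=432
R6=M[40]=24
R6=M[40]=24
R5=432&24=16
R1=13^1=12
R1=M[40]=24
STORE R5, [28] → M[28]=16
halt.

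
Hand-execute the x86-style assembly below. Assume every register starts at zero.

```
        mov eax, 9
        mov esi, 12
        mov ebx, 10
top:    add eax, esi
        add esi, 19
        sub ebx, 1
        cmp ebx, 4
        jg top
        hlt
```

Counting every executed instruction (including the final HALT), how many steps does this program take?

mov eax, 9 → eax=9
mov esi, 12 → esi=12
mov ebx, 10 → ebx=10
add eax, esi → eax=9+12=21
add esi, 19 → esi=12+19=31
sub ebx, 1 → ebx=10-1=9
cmp ebx, 4  (cmp 9,4)
jg top: taken
add eax, esi → eax=21+31=52
add esi, 19 → esi=31+19=50
sub ebx, 1 → ebx=9-1=8
cmp ebx, 4  (cmp 8,4)
jg top: taken
add eax, esi → eax=52+50=102
add esi, 19 → esi=50+19=69
sub ebx, 1 → ebx=8-1=7
cmp ebx, 4  (cmp 7,4)
jg top: taken
add eax, esi → eax=102+69=171
add esi, 19 → esi=69+19=88
sub ebx, 1 → ebx=7-1=6
cmp ebx, 4  (cmp 6,4)
jg top: taken
add eax, esi → eax=171+88=259
add esi, 19 → esi=88+19=107
sub ebx, 1 → ebx=6-1=5
cmp ebx, 4  (cmp 5,4)
jg top: taken
add eax, esi → eax=259+107=366
add esi, 19 → esi=107+19=126
sub ebx, 1 → ebx=5-1=4
cmp ebx, 4  (cmp 4,4)
jg top: not taken
halt.
Total executed instructions: 34.

34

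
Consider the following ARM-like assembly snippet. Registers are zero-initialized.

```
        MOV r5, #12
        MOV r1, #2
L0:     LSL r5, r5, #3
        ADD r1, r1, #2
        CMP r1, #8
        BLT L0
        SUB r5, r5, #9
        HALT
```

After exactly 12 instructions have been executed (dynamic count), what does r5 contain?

after MOV r5, #12: r5=12
after MOV r1, #2: r1=2
after LSL r5, r5, #3: r5=12<<3=96
after ADD r1, r1, #2: r1=2+2=4
CMP r1, #8  (cmp 4,8)
BLT L0: taken
after LSL r5, r5, #3: r5=96<<3=768
after ADD r1, r1, #2: r1=4+2=6
CMP r1, #8  (cmp 6,8)
BLT L0: taken
after LSL r5, r5, #3: r5=768<<3=6144
after ADD r1, r1, #2: r1=6+2=8
After step 12: r5 = 6144.

6144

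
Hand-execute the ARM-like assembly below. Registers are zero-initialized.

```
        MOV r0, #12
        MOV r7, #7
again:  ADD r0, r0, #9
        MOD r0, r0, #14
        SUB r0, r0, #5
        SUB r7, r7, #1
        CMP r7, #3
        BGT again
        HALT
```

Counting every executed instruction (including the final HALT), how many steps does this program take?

27

after MOV r0, #12: r0=12
after MOV r7, #7: r7=7
after ADD r0, r0, #9: r0=12+9=21
after MOD r0, r0, #14: r0=21%14=7
after SUB r0, r0, #5: r0=7-5=2
after SUB r7, r7, #1: r7=7-1=6
CMP r7, #3  (cmp 6,3)
BGT again: taken
after ADD r0, r0, #9: r0=2+9=11
after MOD r0, r0, #14: r0=11%14=11
after SUB r0, r0, #5: r0=11-5=6
after SUB r7, r7, #1: r7=6-1=5
CMP r7, #3  (cmp 5,3)
BGT again: taken
after ADD r0, r0, #9: r0=6+9=15
after MOD r0, r0, #14: r0=15%14=1
after SUB r0, r0, #5: r0=1-5=-4
after SUB r7, r7, #1: r7=5-1=4
CMP r7, #3  (cmp 4,3)
BGT again: taken
after ADD r0, r0, #9: r0=(-4)+9=5
after MOD r0, r0, #14: r0=5%14=5
after SUB r0, r0, #5: r0=5-5=0
after SUB r7, r7, #1: r7=4-1=3
CMP r7, #3  (cmp 3,3)
BGT again: not taken
halt.
Total executed instructions: 27.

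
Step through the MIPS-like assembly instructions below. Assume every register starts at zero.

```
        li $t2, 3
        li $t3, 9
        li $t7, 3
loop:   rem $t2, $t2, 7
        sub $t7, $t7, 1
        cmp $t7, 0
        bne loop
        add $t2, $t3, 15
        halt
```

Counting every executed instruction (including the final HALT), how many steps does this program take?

17

$t2=3
$t3=9
$t7=3
$t2=3%7=3
$t7=3-1=2
cmp $t7, 0  (cmp 2,0)
bne loop: taken
$t2=3%7=3
$t7=2-1=1
cmp $t7, 0  (cmp 1,0)
bne loop: taken
$t2=3%7=3
$t7=1-1=0
cmp $t7, 0  (cmp 0,0)
bne loop: not taken
$t2=9+15=24
halt.
Total executed instructions: 17.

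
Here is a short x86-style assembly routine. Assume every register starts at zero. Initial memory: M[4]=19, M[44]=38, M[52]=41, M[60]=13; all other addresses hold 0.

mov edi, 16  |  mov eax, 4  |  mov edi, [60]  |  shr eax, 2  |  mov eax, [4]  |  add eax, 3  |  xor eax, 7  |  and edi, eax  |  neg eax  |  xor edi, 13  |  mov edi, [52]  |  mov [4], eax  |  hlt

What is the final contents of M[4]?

-17

after mov edi, 16: edi=16
after mov eax, 4: eax=4
after mov edi, [60]: edi=M[60]=13
after shr eax, 2: eax=4>>2=1
after mov eax, [4]: eax=M[4]=19
after add eax, 3: eax=19+3=22
after xor eax, 7: eax=22^7=17
after and edi, eax: edi=13&17=1
after neg eax: eax=-(17)=-17
after xor edi, 13: edi=1^13=12
after mov edi, [52]: edi=M[52]=41
mov [4], eax → M[4]=-17
halt.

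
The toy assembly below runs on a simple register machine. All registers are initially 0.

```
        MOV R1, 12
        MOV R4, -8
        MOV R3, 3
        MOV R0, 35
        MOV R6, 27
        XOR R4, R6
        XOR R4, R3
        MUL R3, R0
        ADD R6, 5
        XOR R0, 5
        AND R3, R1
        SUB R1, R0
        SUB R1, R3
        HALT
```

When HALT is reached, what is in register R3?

8

after MOV R1, 12: R1=12
after MOV R4, -8: R4=-8
after MOV R3, 3: R3=3
after MOV R0, 35: R0=35
after MOV R6, 27: R6=27
after XOR R4, R6: R4=(-8)^27=-29
after XOR R4, R3: R4=(-29)^3=-32
after MUL R3, R0: R3=3*35=105
after ADD R6, 5: R6=27+5=32
after XOR R0, 5: R0=35^5=38
after AND R3, R1: R3=105&12=8
after SUB R1, R0: R1=12-38=-26
after SUB R1, R3: R1=(-26)-8=-34
halt.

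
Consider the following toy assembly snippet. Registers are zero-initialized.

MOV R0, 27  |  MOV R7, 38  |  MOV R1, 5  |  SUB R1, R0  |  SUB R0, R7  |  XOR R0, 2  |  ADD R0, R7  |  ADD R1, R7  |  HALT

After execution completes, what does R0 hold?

29

MOV R0, 27 → R0=27
MOV R7, 38 → R7=38
MOV R1, 5 → R1=5
SUB R1, R0 → R1=5-27=-22
SUB R0, R7 → R0=27-38=-11
XOR R0, 2 → R0=(-11)^2=-9
ADD R0, R7 → R0=(-9)+38=29
ADD R1, R7 → R1=(-22)+38=16
halt.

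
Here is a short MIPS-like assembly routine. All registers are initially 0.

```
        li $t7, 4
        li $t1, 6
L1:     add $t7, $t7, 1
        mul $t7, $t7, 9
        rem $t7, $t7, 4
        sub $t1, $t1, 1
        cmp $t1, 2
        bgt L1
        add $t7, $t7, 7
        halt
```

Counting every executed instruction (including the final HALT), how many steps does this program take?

li $t7, 4 → $t7=4
li $t1, 6 → $t1=6
add $t7, $t7, 1 → $t7=4+1=5
mul $t7, $t7, 9 → $t7=5*9=45
rem $t7, $t7, 4 → $t7=45%4=1
sub $t1, $t1, 1 → $t1=6-1=5
cmp $t1, 2  (cmp 5,2)
bgt L1: taken
add $t7, $t7, 1 → $t7=1+1=2
mul $t7, $t7, 9 → $t7=2*9=18
rem $t7, $t7, 4 → $t7=18%4=2
sub $t1, $t1, 1 → $t1=5-1=4
cmp $t1, 2  (cmp 4,2)
bgt L1: taken
add $t7, $t7, 1 → $t7=2+1=3
mul $t7, $t7, 9 → $t7=3*9=27
rem $t7, $t7, 4 → $t7=27%4=3
sub $t1, $t1, 1 → $t1=4-1=3
cmp $t1, 2  (cmp 3,2)
bgt L1: taken
add $t7, $t7, 1 → $t7=3+1=4
mul $t7, $t7, 9 → $t7=4*9=36
rem $t7, $t7, 4 → $t7=36%4=0
sub $t1, $t1, 1 → $t1=3-1=2
cmp $t1, 2  (cmp 2,2)
bgt L1: not taken
add $t7, $t7, 7 → $t7=0+7=7
halt.
Total executed instructions: 28.

28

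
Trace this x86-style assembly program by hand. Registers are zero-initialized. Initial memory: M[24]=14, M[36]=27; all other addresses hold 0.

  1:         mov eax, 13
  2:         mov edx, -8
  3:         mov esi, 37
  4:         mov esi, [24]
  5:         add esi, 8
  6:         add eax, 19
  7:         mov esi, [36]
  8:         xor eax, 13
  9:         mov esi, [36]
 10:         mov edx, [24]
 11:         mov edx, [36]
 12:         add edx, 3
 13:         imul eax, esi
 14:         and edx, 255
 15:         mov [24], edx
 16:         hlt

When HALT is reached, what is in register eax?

1215

after mov eax, 13: eax=13
after mov edx, -8: edx=-8
after mov esi, 37: esi=37
after mov esi, [24]: esi=M[24]=14
after add esi, 8: esi=14+8=22
after add eax, 19: eax=13+19=32
after mov esi, [36]: esi=M[36]=27
after xor eax, 13: eax=32^13=45
after mov esi, [36]: esi=M[36]=27
after mov edx, [24]: edx=M[24]=14
after mov edx, [36]: edx=M[36]=27
after add edx, 3: edx=27+3=30
after imul eax, esi: eax=45*27=1215
after and edx, 255: edx=30&255=30
mov [24], edx → M[24]=30
halt.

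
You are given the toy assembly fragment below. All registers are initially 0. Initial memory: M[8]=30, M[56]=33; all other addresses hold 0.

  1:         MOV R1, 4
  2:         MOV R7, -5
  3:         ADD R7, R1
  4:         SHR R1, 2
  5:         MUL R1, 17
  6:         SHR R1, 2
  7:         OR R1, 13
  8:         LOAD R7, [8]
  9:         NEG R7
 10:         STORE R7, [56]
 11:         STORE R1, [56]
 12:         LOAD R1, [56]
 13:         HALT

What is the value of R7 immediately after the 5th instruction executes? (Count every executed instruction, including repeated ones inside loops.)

-1

R1=4
R7=-5
R7=(-5)+4=-1
R1=4>>2=1
R1=1*17=17
After step 5: R7 = -1.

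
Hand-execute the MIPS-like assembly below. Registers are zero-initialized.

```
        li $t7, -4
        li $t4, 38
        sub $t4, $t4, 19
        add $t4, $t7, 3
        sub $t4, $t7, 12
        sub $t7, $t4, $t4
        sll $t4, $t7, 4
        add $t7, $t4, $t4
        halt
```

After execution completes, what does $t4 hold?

after li $t7, -4: $t7=-4
after li $t4, 38: $t4=38
after sub $t4, $t4, 19: $t4=38-19=19
after add $t4, $t7, 3: $t4=(-4)+3=-1
after sub $t4, $t7, 12: $t4=(-4)-12=-16
after sub $t7, $t4, $t4: $t7=(-16)-(-16)=0
after sll $t4, $t7, 4: $t4=0<<4=0
after add $t7, $t4, $t4: $t7=0+0=0
halt.

0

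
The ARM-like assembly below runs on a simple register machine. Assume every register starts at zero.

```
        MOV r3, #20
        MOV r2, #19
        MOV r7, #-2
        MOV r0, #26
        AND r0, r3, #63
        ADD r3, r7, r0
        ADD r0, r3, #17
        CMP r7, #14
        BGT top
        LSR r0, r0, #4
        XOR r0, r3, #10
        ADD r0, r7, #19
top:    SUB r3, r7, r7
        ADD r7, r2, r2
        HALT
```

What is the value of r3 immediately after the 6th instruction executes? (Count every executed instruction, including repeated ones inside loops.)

18

r3=20
r2=19
r7=-2
r0=26
r0=20&63=20
r3=(-2)+20=18
After step 6: r3 = 18.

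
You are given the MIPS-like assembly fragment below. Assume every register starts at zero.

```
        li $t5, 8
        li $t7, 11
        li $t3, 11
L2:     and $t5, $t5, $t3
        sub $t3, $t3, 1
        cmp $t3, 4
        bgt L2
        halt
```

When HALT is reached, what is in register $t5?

0

li $t5, 8 → $t5=8
li $t7, 11 → $t7=11
li $t3, 11 → $t3=11
and $t5, $t5, $t3 → $t5=8&11=8
sub $t3, $t3, 1 → $t3=11-1=10
cmp $t3, 4  (cmp 10,4)
bgt L2: taken
and $t5, $t5, $t3 → $t5=8&10=8
sub $t3, $t3, 1 → $t3=10-1=9
cmp $t3, 4  (cmp 9,4)
bgt L2: taken
and $t5, $t5, $t3 → $t5=8&9=8
sub $t3, $t3, 1 → $t3=9-1=8
cmp $t3, 4  (cmp 8,4)
bgt L2: taken
and $t5, $t5, $t3 → $t5=8&8=8
sub $t3, $t3, 1 → $t3=8-1=7
cmp $t3, 4  (cmp 7,4)
bgt L2: taken
and $t5, $t5, $t3 → $t5=8&7=0
sub $t3, $t3, 1 → $t3=7-1=6
cmp $t3, 4  (cmp 6,4)
bgt L2: taken
and $t5, $t5, $t3 → $t5=0&6=0
sub $t3, $t3, 1 → $t3=6-1=5
cmp $t3, 4  (cmp 5,4)
bgt L2: taken
and $t5, $t5, $t3 → $t5=0&5=0
sub $t3, $t3, 1 → $t3=5-1=4
cmp $t3, 4  (cmp 4,4)
bgt L2: not taken
halt.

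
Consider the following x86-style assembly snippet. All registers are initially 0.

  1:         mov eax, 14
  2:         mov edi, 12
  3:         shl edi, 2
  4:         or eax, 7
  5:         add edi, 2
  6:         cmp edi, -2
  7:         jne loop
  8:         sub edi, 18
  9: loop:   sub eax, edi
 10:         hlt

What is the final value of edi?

50

eax=14
edi=12
edi=12<<2=48
eax=14|7=15
edi=48+2=50
cmp edi, -2  (cmp 50,-2)
jne loop: taken
eax=15-50=-35
halt.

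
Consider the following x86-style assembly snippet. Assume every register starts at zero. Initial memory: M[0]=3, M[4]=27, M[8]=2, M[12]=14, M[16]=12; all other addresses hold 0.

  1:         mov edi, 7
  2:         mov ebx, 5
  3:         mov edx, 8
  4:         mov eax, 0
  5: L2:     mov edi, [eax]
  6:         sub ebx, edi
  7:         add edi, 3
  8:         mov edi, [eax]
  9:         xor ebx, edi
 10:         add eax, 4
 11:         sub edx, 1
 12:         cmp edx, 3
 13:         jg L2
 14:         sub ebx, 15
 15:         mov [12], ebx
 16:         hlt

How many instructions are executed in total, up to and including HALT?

after mov edi, 7: edi=7
after mov ebx, 5: ebx=5
after mov edx, 8: edx=8
after mov eax, 0: eax=0
after mov edi, [eax]: edi=M[0]=3
after sub ebx, edi: ebx=5-3=2
after add edi, 3: edi=3+3=6
after mov edi, [eax]: edi=M[0]=3
after xor ebx, edi: ebx=2^3=1
after add eax, 4: eax=0+4=4
after sub edx, 1: edx=8-1=7
cmp edx, 3  (cmp 7,3)
jg L2: taken
after mov edi, [eax]: edi=M[4]=27
after sub ebx, edi: ebx=1-27=-26
after add edi, 3: edi=27+3=30
after mov edi, [eax]: edi=M[4]=27
after xor ebx, edi: ebx=(-26)^27=-3
after add eax, 4: eax=4+4=8
after sub edx, 1: edx=7-1=6
cmp edx, 3  (cmp 6,3)
jg L2: taken
after mov edi, [eax]: edi=M[8]=2
after sub ebx, edi: ebx=(-3)-2=-5
after add edi, 3: edi=2+3=5
after mov edi, [eax]: edi=M[8]=2
after xor ebx, edi: ebx=(-5)^2=-7
after add eax, 4: eax=8+4=12
after sub edx, 1: edx=6-1=5
cmp edx, 3  (cmp 5,3)
jg L2: taken
after mov edi, [eax]: edi=M[12]=14
after sub ebx, edi: ebx=(-7)-14=-21
after add edi, 3: edi=14+3=17
after mov edi, [eax]: edi=M[12]=14
after xor ebx, edi: ebx=(-21)^14=-27
after add eax, 4: eax=12+4=16
after sub edx, 1: edx=5-1=4
cmp edx, 3  (cmp 4,3)
jg L2: taken
after mov edi, [eax]: edi=M[16]=12
after sub ebx, edi: ebx=(-27)-12=-39
after add edi, 3: edi=12+3=15
after mov edi, [eax]: edi=M[16]=12
after xor ebx, edi: ebx=(-39)^12=-43
after add eax, 4: eax=16+4=20
after sub edx, 1: edx=4-1=3
cmp edx, 3  (cmp 3,3)
jg L2: not taken
after sub ebx, 15: ebx=(-43)-15=-58
mov [12], ebx → M[12]=-58
halt.
Total executed instructions: 52.

52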